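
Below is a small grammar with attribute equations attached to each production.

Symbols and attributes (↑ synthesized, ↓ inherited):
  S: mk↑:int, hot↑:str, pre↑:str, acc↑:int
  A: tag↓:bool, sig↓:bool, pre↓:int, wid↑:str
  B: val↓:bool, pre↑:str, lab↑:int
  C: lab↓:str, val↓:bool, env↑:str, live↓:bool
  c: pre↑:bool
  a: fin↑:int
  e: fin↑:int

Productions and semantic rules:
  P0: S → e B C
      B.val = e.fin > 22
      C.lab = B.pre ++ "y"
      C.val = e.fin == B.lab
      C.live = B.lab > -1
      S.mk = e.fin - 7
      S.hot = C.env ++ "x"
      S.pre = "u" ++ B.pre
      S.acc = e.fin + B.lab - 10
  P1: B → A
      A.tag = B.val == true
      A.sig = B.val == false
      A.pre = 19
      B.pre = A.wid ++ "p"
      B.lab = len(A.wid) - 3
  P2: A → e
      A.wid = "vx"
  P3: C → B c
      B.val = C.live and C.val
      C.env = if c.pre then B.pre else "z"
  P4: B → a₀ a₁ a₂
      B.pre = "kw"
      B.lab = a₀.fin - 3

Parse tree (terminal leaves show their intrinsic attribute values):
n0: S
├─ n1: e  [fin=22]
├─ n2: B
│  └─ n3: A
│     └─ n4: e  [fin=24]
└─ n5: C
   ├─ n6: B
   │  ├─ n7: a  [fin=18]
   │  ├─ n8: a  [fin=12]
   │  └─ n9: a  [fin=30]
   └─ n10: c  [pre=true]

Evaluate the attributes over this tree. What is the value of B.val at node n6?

1. n1.fin = 22  [terminal]
2. n2.val = false  [e.fin > 22]
3. n3.tag = false  [B.val == true]
4. n3.sig = true  [B.val == false]
5. n3.pre = 19  [19]
6. n4.fin = 24  [terminal]
7. n3.wid = "vx"  ["vx"]
8. n2.pre = "vxp"  [A.wid ++ "p"]
9. n2.lab = -1  [len(A.wid) - 3]
10. n5.lab = "vxpy"  [B.pre ++ "y"]
11. n5.val = false  [e.fin == B.lab]
12. n5.live = false  [B.lab > -1]
13. n6.val = false  [C.live and C.val]
14. n7.fin = 18  [terminal]
15. n8.fin = 12  [terminal]
16. n9.fin = 30  [terminal]
17. n6.pre = "kw"  ["kw"]
18. n6.lab = 15  [a₀.fin - 3]
19. n10.pre = true  [terminal]
20. n5.env = "kw"  [if c.pre then B.pre else "z"]
21. n0.mk = 15  [e.fin - 7]
22. n0.hot = "kwx"  [C.env ++ "x"]
23. n0.pre = "uvxp"  ["u" ++ B.pre]
24. n0.acc = 11  [e.fin + B.lab - 10]

false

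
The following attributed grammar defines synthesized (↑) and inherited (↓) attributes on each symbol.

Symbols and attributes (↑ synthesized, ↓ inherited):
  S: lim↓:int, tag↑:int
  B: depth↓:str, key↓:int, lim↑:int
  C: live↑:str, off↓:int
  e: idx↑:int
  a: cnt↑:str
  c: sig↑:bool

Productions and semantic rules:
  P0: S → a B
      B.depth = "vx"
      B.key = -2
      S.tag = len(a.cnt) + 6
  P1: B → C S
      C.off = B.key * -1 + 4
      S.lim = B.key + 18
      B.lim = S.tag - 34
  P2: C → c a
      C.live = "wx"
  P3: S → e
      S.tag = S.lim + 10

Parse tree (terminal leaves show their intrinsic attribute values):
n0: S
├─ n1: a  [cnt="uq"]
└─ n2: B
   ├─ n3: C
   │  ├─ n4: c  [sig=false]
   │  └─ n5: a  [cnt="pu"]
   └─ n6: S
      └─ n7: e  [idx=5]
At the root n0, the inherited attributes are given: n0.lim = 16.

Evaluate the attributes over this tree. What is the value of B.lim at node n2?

1. n0.lim = 16  [given at root]
2. n1.cnt = "uq"  [terminal]
3. n2.depth = "vx"  ["vx"]
4. n2.key = -2  [-2]
5. n3.off = 6  [B.key * -1 + 4]
6. n4.sig = false  [terminal]
7. n5.cnt = "pu"  [terminal]
8. n3.live = "wx"  ["wx"]
9. n6.lim = 16  [B.key + 18]
10. n7.idx = 5  [terminal]
11. n6.tag = 26  [S.lim + 10]
12. n2.lim = -8  [S.tag - 34]
13. n0.tag = 8  [len(a.cnt) + 6]

-8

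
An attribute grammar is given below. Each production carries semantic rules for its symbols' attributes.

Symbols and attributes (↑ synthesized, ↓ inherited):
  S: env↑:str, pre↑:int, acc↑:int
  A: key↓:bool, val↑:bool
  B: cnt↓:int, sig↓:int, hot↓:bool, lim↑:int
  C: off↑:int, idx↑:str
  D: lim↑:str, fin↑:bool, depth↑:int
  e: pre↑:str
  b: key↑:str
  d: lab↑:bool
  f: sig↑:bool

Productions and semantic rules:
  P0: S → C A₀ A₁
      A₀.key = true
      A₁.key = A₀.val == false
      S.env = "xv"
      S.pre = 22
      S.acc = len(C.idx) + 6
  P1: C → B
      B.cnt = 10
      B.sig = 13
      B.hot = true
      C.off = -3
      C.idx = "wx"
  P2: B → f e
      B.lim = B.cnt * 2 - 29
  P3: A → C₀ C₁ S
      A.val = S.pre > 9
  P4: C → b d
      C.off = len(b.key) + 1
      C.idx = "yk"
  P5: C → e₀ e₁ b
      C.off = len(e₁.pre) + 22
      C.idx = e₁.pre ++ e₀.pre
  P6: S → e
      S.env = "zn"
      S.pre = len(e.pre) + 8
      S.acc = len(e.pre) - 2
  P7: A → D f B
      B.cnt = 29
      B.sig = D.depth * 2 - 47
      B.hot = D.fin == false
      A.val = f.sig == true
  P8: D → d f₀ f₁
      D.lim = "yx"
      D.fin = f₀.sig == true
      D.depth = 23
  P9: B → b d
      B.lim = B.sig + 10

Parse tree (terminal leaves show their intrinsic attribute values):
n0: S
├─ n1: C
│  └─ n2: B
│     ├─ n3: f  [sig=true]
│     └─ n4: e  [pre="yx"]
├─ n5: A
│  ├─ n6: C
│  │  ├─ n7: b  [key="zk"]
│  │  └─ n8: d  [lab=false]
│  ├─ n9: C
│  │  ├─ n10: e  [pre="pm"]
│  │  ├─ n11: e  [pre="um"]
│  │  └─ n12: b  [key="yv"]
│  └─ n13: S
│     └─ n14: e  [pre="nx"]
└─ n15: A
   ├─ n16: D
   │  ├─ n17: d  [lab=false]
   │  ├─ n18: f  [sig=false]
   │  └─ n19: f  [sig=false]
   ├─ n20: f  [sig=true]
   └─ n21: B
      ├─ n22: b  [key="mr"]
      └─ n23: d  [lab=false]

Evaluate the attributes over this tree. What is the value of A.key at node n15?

1. n2.cnt = 10  [10]
2. n2.sig = 13  [13]
3. n2.hot = true  [true]
4. n3.sig = true  [terminal]
5. n4.pre = "yx"  [terminal]
6. n2.lim = -9  [B.cnt * 2 - 29]
7. n1.off = -3  [-3]
8. n1.idx = "wx"  ["wx"]
9. n5.key = true  [true]
10. n7.key = "zk"  [terminal]
11. n8.lab = false  [terminal]
12. n6.off = 3  [len(b.key) + 1]
13. n6.idx = "yk"  ["yk"]
14. n10.pre = "pm"  [terminal]
15. n11.pre = "um"  [terminal]
16. n12.key = "yv"  [terminal]
17. n9.off = 24  [len(e₁.pre) + 22]
18. n9.idx = "umpm"  [e₁.pre ++ e₀.pre]
19. n14.pre = "nx"  [terminal]
20. n13.env = "zn"  ["zn"]
21. n13.pre = 10  [len(e.pre) + 8]
22. n13.acc = 0  [len(e.pre) - 2]
23. n5.val = true  [S.pre > 9]
24. n15.key = false  [A₀.val == false]
25. n17.lab = false  [terminal]
26. n18.sig = false  [terminal]
27. n19.sig = false  [terminal]
28. n16.lim = "yx"  ["yx"]
29. n16.fin = false  [f₀.sig == true]
30. n16.depth = 23  [23]
31. n20.sig = true  [terminal]
32. n21.cnt = 29  [29]
33. n21.sig = -1  [D.depth * 2 - 47]
34. n21.hot = true  [D.fin == false]
35. n22.key = "mr"  [terminal]
36. n23.lab = false  [terminal]
37. n21.lim = 9  [B.sig + 10]
38. n15.val = true  [f.sig == true]
39. n0.env = "xv"  ["xv"]
40. n0.pre = 22  [22]
41. n0.acc = 8  [len(C.idx) + 6]

false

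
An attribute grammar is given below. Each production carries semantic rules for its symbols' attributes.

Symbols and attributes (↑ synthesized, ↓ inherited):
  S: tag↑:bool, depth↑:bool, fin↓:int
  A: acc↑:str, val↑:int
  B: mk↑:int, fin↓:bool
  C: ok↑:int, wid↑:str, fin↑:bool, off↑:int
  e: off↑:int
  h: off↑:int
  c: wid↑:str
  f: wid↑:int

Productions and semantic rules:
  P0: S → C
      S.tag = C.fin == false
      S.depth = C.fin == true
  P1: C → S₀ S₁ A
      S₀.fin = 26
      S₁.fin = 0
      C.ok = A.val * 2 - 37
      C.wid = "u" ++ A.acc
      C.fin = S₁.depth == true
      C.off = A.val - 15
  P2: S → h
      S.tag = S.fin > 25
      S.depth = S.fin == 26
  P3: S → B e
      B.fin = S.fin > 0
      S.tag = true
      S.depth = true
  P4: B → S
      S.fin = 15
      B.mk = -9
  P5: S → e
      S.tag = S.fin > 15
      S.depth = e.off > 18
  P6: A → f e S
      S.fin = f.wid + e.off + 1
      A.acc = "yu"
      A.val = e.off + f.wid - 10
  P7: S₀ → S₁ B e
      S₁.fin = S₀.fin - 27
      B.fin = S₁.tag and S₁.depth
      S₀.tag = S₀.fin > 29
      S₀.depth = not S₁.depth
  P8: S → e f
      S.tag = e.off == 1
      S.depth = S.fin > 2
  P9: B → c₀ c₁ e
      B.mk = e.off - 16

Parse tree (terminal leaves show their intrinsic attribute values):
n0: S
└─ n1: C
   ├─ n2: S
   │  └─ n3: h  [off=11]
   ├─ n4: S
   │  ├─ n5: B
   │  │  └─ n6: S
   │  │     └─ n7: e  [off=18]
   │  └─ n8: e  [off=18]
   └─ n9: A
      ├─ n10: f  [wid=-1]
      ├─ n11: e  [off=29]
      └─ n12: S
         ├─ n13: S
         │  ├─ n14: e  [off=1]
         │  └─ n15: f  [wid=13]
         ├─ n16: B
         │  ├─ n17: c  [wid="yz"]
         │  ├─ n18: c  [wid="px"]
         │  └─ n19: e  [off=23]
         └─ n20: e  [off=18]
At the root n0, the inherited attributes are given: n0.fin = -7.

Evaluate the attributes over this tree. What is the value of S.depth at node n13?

false

1. n0.fin = -7  [given at root]
2. n2.fin = 26  [26]
3. n3.off = 11  [terminal]
4. n2.tag = true  [S.fin > 25]
5. n2.depth = true  [S.fin == 26]
6. n4.fin = 0  [0]
7. n5.fin = false  [S.fin > 0]
8. n6.fin = 15  [15]
9. n7.off = 18  [terminal]
10. n6.tag = false  [S.fin > 15]
11. n6.depth = false  [e.off > 18]
12. n5.mk = -9  [-9]
13. n8.off = 18  [terminal]
14. n4.tag = true  [true]
15. n4.depth = true  [true]
16. n10.wid = -1  [terminal]
17. n11.off = 29  [terminal]
18. n12.fin = 29  [f.wid + e.off + 1]
19. n13.fin = 2  [S₀.fin - 27]
20. n14.off = 1  [terminal]
21. n15.wid = 13  [terminal]
22. n13.tag = true  [e.off == 1]
23. n13.depth = false  [S.fin > 2]
24. n16.fin = false  [S₁.tag and S₁.depth]
25. n17.wid = "yz"  [terminal]
26. n18.wid = "px"  [terminal]
27. n19.off = 23  [terminal]
28. n16.mk = 7  [e.off - 16]
29. n20.off = 18  [terminal]
30. n12.tag = false  [S₀.fin > 29]
31. n12.depth = true  [not S₁.depth]
32. n9.acc = "yu"  ["yu"]
33. n9.val = 18  [e.off + f.wid - 10]
34. n1.ok = -1  [A.val * 2 - 37]
35. n1.wid = "uyu"  ["u" ++ A.acc]
36. n1.fin = true  [S₁.depth == true]
37. n1.off = 3  [A.val - 15]
38. n0.tag = false  [C.fin == false]
39. n0.depth = true  [C.fin == true]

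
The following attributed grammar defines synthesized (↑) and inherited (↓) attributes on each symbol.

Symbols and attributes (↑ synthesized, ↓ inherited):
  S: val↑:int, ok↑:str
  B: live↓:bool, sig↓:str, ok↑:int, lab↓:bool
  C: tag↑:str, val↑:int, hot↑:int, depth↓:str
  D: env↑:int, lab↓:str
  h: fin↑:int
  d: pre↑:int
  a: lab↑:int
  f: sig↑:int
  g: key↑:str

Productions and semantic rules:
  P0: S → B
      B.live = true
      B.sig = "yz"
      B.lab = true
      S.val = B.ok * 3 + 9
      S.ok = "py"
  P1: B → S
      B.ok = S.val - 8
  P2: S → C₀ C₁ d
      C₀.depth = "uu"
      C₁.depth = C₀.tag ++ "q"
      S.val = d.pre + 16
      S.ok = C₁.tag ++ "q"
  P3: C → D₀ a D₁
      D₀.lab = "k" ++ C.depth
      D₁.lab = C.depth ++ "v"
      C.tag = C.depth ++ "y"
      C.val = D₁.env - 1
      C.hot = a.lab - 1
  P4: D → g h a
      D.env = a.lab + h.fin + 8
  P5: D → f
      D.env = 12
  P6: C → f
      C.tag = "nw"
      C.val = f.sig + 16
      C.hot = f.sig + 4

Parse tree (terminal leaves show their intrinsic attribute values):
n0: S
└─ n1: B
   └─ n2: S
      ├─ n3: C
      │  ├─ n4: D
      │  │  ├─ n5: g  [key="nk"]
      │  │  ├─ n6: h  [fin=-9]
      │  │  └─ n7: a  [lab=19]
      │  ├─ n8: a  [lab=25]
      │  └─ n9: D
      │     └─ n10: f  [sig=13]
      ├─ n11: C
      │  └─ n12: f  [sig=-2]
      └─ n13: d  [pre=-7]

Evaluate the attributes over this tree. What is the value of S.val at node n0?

1. n1.live = true  [true]
2. n1.sig = "yz"  ["yz"]
3. n1.lab = true  [true]
4. n3.depth = "uu"  ["uu"]
5. n4.lab = "kuu"  ["k" ++ C.depth]
6. n5.key = "nk"  [terminal]
7. n6.fin = -9  [terminal]
8. n7.lab = 19  [terminal]
9. n4.env = 18  [a.lab + h.fin + 8]
10. n8.lab = 25  [terminal]
11. n9.lab = "uuv"  [C.depth ++ "v"]
12. n10.sig = 13  [terminal]
13. n9.env = 12  [12]
14. n3.tag = "uuy"  [C.depth ++ "y"]
15. n3.val = 11  [D₁.env - 1]
16. n3.hot = 24  [a.lab - 1]
17. n11.depth = "uuyq"  [C₀.tag ++ "q"]
18. n12.sig = -2  [terminal]
19. n11.tag = "nw"  ["nw"]
20. n11.val = 14  [f.sig + 16]
21. n11.hot = 2  [f.sig + 4]
22. n13.pre = -7  [terminal]
23. n2.val = 9  [d.pre + 16]
24. n2.ok = "nwq"  [C₁.tag ++ "q"]
25. n1.ok = 1  [S.val - 8]
26. n0.val = 12  [B.ok * 3 + 9]
27. n0.ok = "py"  ["py"]

12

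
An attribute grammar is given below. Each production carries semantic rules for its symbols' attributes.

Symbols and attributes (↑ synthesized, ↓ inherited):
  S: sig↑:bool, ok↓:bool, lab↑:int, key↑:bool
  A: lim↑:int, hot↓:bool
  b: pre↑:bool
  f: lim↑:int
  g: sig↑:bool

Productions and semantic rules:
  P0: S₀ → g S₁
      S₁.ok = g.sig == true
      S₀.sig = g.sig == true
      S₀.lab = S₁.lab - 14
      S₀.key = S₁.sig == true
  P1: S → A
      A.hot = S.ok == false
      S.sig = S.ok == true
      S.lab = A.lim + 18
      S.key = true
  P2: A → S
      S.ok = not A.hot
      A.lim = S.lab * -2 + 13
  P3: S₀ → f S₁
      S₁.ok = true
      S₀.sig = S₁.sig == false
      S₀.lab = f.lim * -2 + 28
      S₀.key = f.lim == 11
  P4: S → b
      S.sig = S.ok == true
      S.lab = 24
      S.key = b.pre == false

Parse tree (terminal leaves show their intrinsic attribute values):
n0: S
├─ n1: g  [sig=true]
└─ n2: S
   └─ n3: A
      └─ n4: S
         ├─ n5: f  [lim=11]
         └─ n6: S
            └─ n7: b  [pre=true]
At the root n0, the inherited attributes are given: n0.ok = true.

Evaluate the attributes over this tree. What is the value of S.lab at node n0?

1. n0.ok = true  [given at root]
2. n1.sig = true  [terminal]
3. n2.ok = true  [g.sig == true]
4. n3.hot = false  [S.ok == false]
5. n4.ok = true  [not A.hot]
6. n5.lim = 11  [terminal]
7. n6.ok = true  [true]
8. n7.pre = true  [terminal]
9. n6.sig = true  [S.ok == true]
10. n6.lab = 24  [24]
11. n6.key = false  [b.pre == false]
12. n4.sig = false  [S₁.sig == false]
13. n4.lab = 6  [f.lim * -2 + 28]
14. n4.key = true  [f.lim == 11]
15. n3.lim = 1  [S.lab * -2 + 13]
16. n2.sig = true  [S.ok == true]
17. n2.lab = 19  [A.lim + 18]
18. n2.key = true  [true]
19. n0.sig = true  [g.sig == true]
20. n0.lab = 5  [S₁.lab - 14]
21. n0.key = true  [S₁.sig == true]

5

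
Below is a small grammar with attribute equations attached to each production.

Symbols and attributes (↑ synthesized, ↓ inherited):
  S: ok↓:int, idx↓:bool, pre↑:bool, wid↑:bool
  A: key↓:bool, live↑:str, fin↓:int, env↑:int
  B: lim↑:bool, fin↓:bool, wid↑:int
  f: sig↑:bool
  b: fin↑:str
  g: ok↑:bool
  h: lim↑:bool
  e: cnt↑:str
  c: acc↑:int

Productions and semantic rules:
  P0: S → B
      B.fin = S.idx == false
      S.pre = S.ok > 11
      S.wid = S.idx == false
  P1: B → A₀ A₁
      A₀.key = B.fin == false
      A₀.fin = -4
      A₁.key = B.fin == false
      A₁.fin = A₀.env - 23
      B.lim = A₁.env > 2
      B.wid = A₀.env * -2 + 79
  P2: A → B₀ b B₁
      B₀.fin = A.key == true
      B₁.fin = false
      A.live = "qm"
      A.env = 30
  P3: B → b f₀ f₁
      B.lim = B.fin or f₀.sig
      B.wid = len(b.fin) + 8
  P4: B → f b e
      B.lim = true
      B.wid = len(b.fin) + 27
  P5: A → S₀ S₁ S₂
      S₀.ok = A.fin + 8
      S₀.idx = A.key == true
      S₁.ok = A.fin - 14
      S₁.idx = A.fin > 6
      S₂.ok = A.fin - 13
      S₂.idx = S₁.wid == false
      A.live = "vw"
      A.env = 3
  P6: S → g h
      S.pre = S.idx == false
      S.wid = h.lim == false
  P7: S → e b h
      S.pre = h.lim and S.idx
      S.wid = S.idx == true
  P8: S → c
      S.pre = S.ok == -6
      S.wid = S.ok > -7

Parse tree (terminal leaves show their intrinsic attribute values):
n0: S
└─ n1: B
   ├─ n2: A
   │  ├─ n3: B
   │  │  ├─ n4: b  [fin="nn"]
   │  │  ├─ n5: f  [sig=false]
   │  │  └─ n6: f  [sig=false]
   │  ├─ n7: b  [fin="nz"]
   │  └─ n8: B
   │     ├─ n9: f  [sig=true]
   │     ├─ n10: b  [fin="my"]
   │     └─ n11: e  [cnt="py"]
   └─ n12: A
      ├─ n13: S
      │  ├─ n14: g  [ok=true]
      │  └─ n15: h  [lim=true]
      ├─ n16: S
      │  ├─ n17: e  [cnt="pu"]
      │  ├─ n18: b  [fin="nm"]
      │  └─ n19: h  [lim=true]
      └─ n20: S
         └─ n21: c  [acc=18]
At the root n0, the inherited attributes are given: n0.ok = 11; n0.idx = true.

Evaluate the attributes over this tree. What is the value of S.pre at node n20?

true

1. n0.ok = 11  [given at root]
2. n0.idx = true  [given at root]
3. n1.fin = false  [S.idx == false]
4. n2.key = true  [B.fin == false]
5. n2.fin = -4  [-4]
6. n3.fin = true  [A.key == true]
7. n4.fin = "nn"  [terminal]
8. n5.sig = false  [terminal]
9. n6.sig = false  [terminal]
10. n3.lim = true  [B.fin or f₀.sig]
11. n3.wid = 10  [len(b.fin) + 8]
12. n7.fin = "nz"  [terminal]
13. n8.fin = false  [false]
14. n9.sig = true  [terminal]
15. n10.fin = "my"  [terminal]
16. n11.cnt = "py"  [terminal]
17. n8.lim = true  [true]
18. n8.wid = 29  [len(b.fin) + 27]
19. n2.live = "qm"  ["qm"]
20. n2.env = 30  [30]
21. n12.key = true  [B.fin == false]
22. n12.fin = 7  [A₀.env - 23]
23. n13.ok = 15  [A.fin + 8]
24. n13.idx = true  [A.key == true]
25. n14.ok = true  [terminal]
26. n15.lim = true  [terminal]
27. n13.pre = false  [S.idx == false]
28. n13.wid = false  [h.lim == false]
29. n16.ok = -7  [A.fin - 14]
30. n16.idx = true  [A.fin > 6]
31. n17.cnt = "pu"  [terminal]
32. n18.fin = "nm"  [terminal]
33. n19.lim = true  [terminal]
34. n16.pre = true  [h.lim and S.idx]
35. n16.wid = true  [S.idx == true]
36. n20.ok = -6  [A.fin - 13]
37. n20.idx = false  [S₁.wid == false]
38. n21.acc = 18  [terminal]
39. n20.pre = true  [S.ok == -6]
40. n20.wid = true  [S.ok > -7]
41. n12.live = "vw"  ["vw"]
42. n12.env = 3  [3]
43. n1.lim = true  [A₁.env > 2]
44. n1.wid = 19  [A₀.env * -2 + 79]
45. n0.pre = false  [S.ok > 11]
46. n0.wid = false  [S.idx == false]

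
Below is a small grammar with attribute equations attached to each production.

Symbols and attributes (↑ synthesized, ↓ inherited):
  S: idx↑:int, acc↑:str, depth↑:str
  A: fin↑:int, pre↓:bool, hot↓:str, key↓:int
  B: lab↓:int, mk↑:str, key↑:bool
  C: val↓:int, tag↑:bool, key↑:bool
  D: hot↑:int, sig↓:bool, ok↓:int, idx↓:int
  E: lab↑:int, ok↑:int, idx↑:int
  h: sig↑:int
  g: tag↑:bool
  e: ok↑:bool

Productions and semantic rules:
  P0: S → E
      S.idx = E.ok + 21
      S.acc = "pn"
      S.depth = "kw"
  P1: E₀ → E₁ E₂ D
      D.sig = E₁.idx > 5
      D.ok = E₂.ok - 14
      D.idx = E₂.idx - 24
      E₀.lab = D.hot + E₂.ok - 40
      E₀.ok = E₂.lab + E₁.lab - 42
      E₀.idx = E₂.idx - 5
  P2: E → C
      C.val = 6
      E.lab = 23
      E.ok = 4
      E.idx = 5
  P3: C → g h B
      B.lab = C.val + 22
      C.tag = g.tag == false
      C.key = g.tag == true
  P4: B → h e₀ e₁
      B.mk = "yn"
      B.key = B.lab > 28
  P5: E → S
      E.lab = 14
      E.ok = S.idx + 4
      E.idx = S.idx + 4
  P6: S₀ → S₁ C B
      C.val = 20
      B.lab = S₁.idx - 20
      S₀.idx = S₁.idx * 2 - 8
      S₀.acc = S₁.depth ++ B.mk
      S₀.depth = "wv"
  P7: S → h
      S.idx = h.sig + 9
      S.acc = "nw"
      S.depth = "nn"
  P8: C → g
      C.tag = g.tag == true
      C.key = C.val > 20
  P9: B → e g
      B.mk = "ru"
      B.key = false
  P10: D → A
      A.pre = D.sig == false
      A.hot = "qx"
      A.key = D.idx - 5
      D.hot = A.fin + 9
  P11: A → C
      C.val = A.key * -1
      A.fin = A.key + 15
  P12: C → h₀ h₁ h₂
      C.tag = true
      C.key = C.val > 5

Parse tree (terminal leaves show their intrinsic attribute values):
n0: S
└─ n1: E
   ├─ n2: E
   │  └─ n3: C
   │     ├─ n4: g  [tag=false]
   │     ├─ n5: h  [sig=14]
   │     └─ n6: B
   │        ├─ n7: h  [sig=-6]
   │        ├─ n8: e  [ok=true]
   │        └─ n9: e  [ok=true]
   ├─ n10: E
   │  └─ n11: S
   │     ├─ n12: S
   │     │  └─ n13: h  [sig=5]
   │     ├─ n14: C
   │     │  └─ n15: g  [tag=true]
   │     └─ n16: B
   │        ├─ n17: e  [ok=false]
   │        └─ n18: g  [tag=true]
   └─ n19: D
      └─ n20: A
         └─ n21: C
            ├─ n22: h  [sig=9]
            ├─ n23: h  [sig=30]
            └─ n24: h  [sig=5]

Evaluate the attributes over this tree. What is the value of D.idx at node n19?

0

1. n3.val = 6  [6]
2. n4.tag = false  [terminal]
3. n5.sig = 14  [terminal]
4. n6.lab = 28  [C.val + 22]
5. n7.sig = -6  [terminal]
6. n8.ok = true  [terminal]
7. n9.ok = true  [terminal]
8. n6.mk = "yn"  ["yn"]
9. n6.key = false  [B.lab > 28]
10. n3.tag = true  [g.tag == false]
11. n3.key = false  [g.tag == true]
12. n2.lab = 23  [23]
13. n2.ok = 4  [4]
14. n2.idx = 5  [5]
15. n13.sig = 5  [terminal]
16. n12.idx = 14  [h.sig + 9]
17. n12.acc = "nw"  ["nw"]
18. n12.depth = "nn"  ["nn"]
19. n14.val = 20  [20]
20. n15.tag = true  [terminal]
21. n14.tag = true  [g.tag == true]
22. n14.key = false  [C.val > 20]
23. n16.lab = -6  [S₁.idx - 20]
24. n17.ok = false  [terminal]
25. n18.tag = true  [terminal]
26. n16.mk = "ru"  ["ru"]
27. n16.key = false  [false]
28. n11.idx = 20  [S₁.idx * 2 - 8]
29. n11.acc = "nnru"  [S₁.depth ++ B.mk]
30. n11.depth = "wv"  ["wv"]
31. n10.lab = 14  [14]
32. n10.ok = 24  [S.idx + 4]
33. n10.idx = 24  [S.idx + 4]
34. n19.sig = false  [E₁.idx > 5]
35. n19.ok = 10  [E₂.ok - 14]
36. n19.idx = 0  [E₂.idx - 24]
37. n20.pre = true  [D.sig == false]
38. n20.hot = "qx"  ["qx"]
39. n20.key = -5  [D.idx - 5]
40. n21.val = 5  [A.key * -1]
41. n22.sig = 9  [terminal]
42. n23.sig = 30  [terminal]
43. n24.sig = 5  [terminal]
44. n21.tag = true  [true]
45. n21.key = false  [C.val > 5]
46. n20.fin = 10  [A.key + 15]
47. n19.hot = 19  [A.fin + 9]
48. n1.lab = 3  [D.hot + E₂.ok - 40]
49. n1.ok = -5  [E₂.lab + E₁.lab - 42]
50. n1.idx = 19  [E₂.idx - 5]
51. n0.idx = 16  [E.ok + 21]
52. n0.acc = "pn"  ["pn"]
53. n0.depth = "kw"  ["kw"]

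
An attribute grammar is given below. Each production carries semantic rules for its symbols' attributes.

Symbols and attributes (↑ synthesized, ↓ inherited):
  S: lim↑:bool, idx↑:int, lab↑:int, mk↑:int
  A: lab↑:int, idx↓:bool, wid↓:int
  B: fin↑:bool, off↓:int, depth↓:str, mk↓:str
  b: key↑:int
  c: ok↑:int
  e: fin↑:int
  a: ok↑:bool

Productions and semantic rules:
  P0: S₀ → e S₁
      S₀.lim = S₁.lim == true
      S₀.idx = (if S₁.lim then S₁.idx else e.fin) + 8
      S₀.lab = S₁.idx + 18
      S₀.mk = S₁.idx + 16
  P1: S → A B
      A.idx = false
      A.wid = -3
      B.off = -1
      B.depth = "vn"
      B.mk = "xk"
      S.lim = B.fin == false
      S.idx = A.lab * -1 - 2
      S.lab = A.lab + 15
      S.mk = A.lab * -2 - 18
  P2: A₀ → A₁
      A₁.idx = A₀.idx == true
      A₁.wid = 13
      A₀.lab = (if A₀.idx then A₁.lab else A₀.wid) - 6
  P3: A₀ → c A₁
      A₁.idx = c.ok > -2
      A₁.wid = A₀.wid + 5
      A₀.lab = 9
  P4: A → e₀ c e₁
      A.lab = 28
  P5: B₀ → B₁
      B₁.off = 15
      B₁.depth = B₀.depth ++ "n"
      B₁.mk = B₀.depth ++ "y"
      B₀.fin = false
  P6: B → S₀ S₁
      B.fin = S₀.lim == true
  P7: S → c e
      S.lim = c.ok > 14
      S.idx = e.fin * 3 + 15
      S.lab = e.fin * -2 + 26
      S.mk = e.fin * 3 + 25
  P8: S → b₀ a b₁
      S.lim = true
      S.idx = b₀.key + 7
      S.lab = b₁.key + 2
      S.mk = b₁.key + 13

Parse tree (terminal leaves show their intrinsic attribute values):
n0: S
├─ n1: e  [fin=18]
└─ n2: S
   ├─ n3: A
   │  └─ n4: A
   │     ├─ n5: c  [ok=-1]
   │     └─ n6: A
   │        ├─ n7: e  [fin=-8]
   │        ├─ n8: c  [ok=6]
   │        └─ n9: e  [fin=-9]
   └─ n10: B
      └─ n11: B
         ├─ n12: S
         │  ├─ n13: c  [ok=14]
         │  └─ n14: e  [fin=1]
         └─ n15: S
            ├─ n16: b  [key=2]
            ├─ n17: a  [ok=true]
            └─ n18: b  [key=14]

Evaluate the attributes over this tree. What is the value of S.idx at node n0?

1. n1.fin = 18  [terminal]
2. n3.idx = false  [false]
3. n3.wid = -3  [-3]
4. n4.idx = false  [A₀.idx == true]
5. n4.wid = 13  [13]
6. n5.ok = -1  [terminal]
7. n6.idx = true  [c.ok > -2]
8. n6.wid = 18  [A₀.wid + 5]
9. n7.fin = -8  [terminal]
10. n8.ok = 6  [terminal]
11. n9.fin = -9  [terminal]
12. n6.lab = 28  [28]
13. n4.lab = 9  [9]
14. n3.lab = -9  [(if A₀.idx then A₁.lab else A₀.wid) - 6]
15. n10.off = -1  [-1]
16. n10.depth = "vn"  ["vn"]
17. n10.mk = "xk"  ["xk"]
18. n11.off = 15  [15]
19. n11.depth = "vnn"  [B₀.depth ++ "n"]
20. n11.mk = "vny"  [B₀.depth ++ "y"]
21. n13.ok = 14  [terminal]
22. n14.fin = 1  [terminal]
23. n12.lim = false  [c.ok > 14]
24. n12.idx = 18  [e.fin * 3 + 15]
25. n12.lab = 24  [e.fin * -2 + 26]
26. n12.mk = 28  [e.fin * 3 + 25]
27. n16.key = 2  [terminal]
28. n17.ok = true  [terminal]
29. n18.key = 14  [terminal]
30. n15.lim = true  [true]
31. n15.idx = 9  [b₀.key + 7]
32. n15.lab = 16  [b₁.key + 2]
33. n15.mk = 27  [b₁.key + 13]
34. n11.fin = false  [S₀.lim == true]
35. n10.fin = false  [false]
36. n2.lim = true  [B.fin == false]
37. n2.idx = 7  [A.lab * -1 - 2]
38. n2.lab = 6  [A.lab + 15]
39. n2.mk = 0  [A.lab * -2 - 18]
40. n0.lim = true  [S₁.lim == true]
41. n0.idx = 15  [(if S₁.lim then S₁.idx else e.fin) + 8]
42. n0.lab = 25  [S₁.idx + 18]
43. n0.mk = 23  [S₁.idx + 16]

15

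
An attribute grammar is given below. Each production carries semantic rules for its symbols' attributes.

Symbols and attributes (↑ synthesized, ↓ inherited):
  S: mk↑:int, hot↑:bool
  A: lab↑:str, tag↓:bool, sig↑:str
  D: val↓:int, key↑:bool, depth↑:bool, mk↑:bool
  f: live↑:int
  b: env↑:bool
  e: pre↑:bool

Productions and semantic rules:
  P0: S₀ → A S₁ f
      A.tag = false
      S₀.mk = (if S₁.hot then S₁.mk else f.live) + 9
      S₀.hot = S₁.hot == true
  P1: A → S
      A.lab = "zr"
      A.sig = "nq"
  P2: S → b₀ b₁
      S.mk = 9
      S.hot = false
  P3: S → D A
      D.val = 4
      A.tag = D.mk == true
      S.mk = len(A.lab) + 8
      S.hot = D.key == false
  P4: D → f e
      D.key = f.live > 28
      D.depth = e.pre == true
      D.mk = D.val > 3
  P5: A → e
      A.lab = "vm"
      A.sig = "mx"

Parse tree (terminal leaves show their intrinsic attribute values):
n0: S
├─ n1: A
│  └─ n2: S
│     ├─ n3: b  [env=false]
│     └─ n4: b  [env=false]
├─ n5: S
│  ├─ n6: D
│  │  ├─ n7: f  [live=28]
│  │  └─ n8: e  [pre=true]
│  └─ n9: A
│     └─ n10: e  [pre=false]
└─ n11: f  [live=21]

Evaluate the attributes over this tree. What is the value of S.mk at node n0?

19

1. n1.tag = false  [false]
2. n3.env = false  [terminal]
3. n4.env = false  [terminal]
4. n2.mk = 9  [9]
5. n2.hot = false  [false]
6. n1.lab = "zr"  ["zr"]
7. n1.sig = "nq"  ["nq"]
8. n6.val = 4  [4]
9. n7.live = 28  [terminal]
10. n8.pre = true  [terminal]
11. n6.key = false  [f.live > 28]
12. n6.depth = true  [e.pre == true]
13. n6.mk = true  [D.val > 3]
14. n9.tag = true  [D.mk == true]
15. n10.pre = false  [terminal]
16. n9.lab = "vm"  ["vm"]
17. n9.sig = "mx"  ["mx"]
18. n5.mk = 10  [len(A.lab) + 8]
19. n5.hot = true  [D.key == false]
20. n11.live = 21  [terminal]
21. n0.mk = 19  [(if S₁.hot then S₁.mk else f.live) + 9]
22. n0.hot = true  [S₁.hot == true]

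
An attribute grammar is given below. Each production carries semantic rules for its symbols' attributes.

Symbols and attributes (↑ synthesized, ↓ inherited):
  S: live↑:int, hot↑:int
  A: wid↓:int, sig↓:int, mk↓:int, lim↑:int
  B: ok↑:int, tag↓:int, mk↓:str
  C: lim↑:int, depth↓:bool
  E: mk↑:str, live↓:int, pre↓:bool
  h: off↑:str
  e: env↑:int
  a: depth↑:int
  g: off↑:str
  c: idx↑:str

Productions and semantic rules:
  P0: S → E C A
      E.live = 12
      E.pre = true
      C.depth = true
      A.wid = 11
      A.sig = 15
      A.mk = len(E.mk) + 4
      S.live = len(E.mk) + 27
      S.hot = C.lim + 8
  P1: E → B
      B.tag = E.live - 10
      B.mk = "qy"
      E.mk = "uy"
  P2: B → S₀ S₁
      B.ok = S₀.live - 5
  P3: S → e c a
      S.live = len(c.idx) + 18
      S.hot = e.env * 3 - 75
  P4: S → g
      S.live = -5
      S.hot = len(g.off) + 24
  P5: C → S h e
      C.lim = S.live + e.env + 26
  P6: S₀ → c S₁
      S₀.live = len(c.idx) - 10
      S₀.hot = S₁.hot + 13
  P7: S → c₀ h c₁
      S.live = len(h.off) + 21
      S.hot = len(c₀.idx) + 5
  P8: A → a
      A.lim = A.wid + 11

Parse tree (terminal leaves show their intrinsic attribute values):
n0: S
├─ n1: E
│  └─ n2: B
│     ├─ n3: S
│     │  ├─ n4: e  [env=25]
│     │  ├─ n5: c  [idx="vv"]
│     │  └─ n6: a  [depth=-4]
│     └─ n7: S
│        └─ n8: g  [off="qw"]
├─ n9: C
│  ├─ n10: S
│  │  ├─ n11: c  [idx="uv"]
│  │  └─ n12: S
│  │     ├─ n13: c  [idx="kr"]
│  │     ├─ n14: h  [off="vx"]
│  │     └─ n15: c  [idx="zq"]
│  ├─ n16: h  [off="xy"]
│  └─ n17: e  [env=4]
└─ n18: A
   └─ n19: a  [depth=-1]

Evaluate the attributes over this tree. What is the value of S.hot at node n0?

1. n1.live = 12  [12]
2. n1.pre = true  [true]
3. n2.tag = 2  [E.live - 10]
4. n2.mk = "qy"  ["qy"]
5. n4.env = 25  [terminal]
6. n5.idx = "vv"  [terminal]
7. n6.depth = -4  [terminal]
8. n3.live = 20  [len(c.idx) + 18]
9. n3.hot = 0  [e.env * 3 - 75]
10. n8.off = "qw"  [terminal]
11. n7.live = -5  [-5]
12. n7.hot = 26  [len(g.off) + 24]
13. n2.ok = 15  [S₀.live - 5]
14. n1.mk = "uy"  ["uy"]
15. n9.depth = true  [true]
16. n11.idx = "uv"  [terminal]
17. n13.idx = "kr"  [terminal]
18. n14.off = "vx"  [terminal]
19. n15.idx = "zq"  [terminal]
20. n12.live = 23  [len(h.off) + 21]
21. n12.hot = 7  [len(c₀.idx) + 5]
22. n10.live = -8  [len(c.idx) - 10]
23. n10.hot = 20  [S₁.hot + 13]
24. n16.off = "xy"  [terminal]
25. n17.env = 4  [terminal]
26. n9.lim = 22  [S.live + e.env + 26]
27. n18.wid = 11  [11]
28. n18.sig = 15  [15]
29. n18.mk = 6  [len(E.mk) + 4]
30. n19.depth = -1  [terminal]
31. n18.lim = 22  [A.wid + 11]
32. n0.live = 29  [len(E.mk) + 27]
33. n0.hot = 30  [C.lim + 8]

30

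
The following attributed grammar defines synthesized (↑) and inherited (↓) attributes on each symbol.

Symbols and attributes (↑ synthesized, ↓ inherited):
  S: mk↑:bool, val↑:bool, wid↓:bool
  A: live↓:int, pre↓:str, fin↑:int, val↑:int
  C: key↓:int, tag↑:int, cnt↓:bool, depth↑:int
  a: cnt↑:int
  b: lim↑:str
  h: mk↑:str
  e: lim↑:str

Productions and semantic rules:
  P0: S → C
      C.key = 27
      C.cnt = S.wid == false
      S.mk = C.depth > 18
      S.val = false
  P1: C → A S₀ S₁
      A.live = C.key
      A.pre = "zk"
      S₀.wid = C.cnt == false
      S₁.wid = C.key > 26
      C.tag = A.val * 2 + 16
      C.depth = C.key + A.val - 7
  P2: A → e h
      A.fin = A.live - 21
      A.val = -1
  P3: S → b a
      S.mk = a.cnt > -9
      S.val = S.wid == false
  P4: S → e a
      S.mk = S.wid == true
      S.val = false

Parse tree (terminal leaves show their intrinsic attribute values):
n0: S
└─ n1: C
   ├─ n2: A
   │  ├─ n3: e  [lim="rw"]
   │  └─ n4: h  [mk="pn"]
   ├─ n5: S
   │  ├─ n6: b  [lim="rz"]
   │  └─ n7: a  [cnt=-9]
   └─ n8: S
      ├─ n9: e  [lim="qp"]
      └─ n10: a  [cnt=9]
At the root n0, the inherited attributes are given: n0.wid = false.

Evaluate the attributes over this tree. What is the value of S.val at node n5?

true

1. n0.wid = false  [given at root]
2. n1.key = 27  [27]
3. n1.cnt = true  [S.wid == false]
4. n2.live = 27  [C.key]
5. n2.pre = "zk"  ["zk"]
6. n3.lim = "rw"  [terminal]
7. n4.mk = "pn"  [terminal]
8. n2.fin = 6  [A.live - 21]
9. n2.val = -1  [-1]
10. n5.wid = false  [C.cnt == false]
11. n6.lim = "rz"  [terminal]
12. n7.cnt = -9  [terminal]
13. n5.mk = false  [a.cnt > -9]
14. n5.val = true  [S.wid == false]
15. n8.wid = true  [C.key > 26]
16. n9.lim = "qp"  [terminal]
17. n10.cnt = 9  [terminal]
18. n8.mk = true  [S.wid == true]
19. n8.val = false  [false]
20. n1.tag = 14  [A.val * 2 + 16]
21. n1.depth = 19  [C.key + A.val - 7]
22. n0.mk = true  [C.depth > 18]
23. n0.val = false  [false]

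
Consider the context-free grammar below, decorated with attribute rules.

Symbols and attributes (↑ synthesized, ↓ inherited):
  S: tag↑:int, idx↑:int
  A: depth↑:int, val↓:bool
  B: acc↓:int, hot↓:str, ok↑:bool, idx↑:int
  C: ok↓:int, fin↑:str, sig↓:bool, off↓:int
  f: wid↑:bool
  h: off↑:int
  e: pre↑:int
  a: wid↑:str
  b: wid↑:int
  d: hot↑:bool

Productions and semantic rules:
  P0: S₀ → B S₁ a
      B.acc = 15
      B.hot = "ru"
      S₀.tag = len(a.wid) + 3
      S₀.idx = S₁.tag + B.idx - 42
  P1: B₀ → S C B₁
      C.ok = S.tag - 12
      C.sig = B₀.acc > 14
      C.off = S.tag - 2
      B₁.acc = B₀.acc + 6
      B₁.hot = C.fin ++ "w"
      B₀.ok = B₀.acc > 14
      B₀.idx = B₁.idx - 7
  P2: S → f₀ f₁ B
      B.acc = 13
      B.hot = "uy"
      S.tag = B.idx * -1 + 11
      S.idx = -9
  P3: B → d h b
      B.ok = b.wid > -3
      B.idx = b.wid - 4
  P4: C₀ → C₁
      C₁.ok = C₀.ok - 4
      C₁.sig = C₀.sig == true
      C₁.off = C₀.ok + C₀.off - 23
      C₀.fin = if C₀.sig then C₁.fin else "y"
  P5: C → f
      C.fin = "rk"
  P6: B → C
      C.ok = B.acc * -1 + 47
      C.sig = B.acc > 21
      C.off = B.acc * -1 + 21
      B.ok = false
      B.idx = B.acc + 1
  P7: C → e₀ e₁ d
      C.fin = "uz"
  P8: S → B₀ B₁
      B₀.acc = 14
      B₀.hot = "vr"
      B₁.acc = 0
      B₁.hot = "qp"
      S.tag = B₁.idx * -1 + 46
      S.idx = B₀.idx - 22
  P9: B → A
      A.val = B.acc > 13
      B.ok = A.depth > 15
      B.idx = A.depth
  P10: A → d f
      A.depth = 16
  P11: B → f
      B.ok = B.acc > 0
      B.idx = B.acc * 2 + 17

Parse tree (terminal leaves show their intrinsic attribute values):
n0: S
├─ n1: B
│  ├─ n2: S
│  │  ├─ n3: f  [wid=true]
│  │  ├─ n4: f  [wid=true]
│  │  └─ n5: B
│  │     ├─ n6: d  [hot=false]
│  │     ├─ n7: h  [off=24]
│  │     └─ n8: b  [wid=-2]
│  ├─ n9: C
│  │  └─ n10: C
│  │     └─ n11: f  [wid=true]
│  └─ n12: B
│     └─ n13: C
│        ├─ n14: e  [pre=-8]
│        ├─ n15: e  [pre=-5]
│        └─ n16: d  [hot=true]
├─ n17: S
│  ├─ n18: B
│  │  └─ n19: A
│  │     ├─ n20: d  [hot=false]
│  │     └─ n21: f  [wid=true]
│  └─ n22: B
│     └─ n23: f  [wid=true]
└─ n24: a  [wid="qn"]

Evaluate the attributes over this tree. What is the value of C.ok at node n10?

1

1. n1.acc = 15  [15]
2. n1.hot = "ru"  ["ru"]
3. n3.wid = true  [terminal]
4. n4.wid = true  [terminal]
5. n5.acc = 13  [13]
6. n5.hot = "uy"  ["uy"]
7. n6.hot = false  [terminal]
8. n7.off = 24  [terminal]
9. n8.wid = -2  [terminal]
10. n5.ok = true  [b.wid > -3]
11. n5.idx = -6  [b.wid - 4]
12. n2.tag = 17  [B.idx * -1 + 11]
13. n2.idx = -9  [-9]
14. n9.ok = 5  [S.tag - 12]
15. n9.sig = true  [B₀.acc > 14]
16. n9.off = 15  [S.tag - 2]
17. n10.ok = 1  [C₀.ok - 4]
18. n10.sig = true  [C₀.sig == true]
19. n10.off = -3  [C₀.ok + C₀.off - 23]
20. n11.wid = true  [terminal]
21. n10.fin = "rk"  ["rk"]
22. n9.fin = "rk"  [if C₀.sig then C₁.fin else "y"]
23. n12.acc = 21  [B₀.acc + 6]
24. n12.hot = "rkw"  [C.fin ++ "w"]
25. n13.ok = 26  [B.acc * -1 + 47]
26. n13.sig = false  [B.acc > 21]
27. n13.off = 0  [B.acc * -1 + 21]
28. n14.pre = -8  [terminal]
29. n15.pre = -5  [terminal]
30. n16.hot = true  [terminal]
31. n13.fin = "uz"  ["uz"]
32. n12.ok = false  [false]
33. n12.idx = 22  [B.acc + 1]
34. n1.ok = true  [B₀.acc > 14]
35. n1.idx = 15  [B₁.idx - 7]
36. n18.acc = 14  [14]
37. n18.hot = "vr"  ["vr"]
38. n19.val = true  [B.acc > 13]
39. n20.hot = false  [terminal]
40. n21.wid = true  [terminal]
41. n19.depth = 16  [16]
42. n18.ok = true  [A.depth > 15]
43. n18.idx = 16  [A.depth]
44. n22.acc = 0  [0]
45. n22.hot = "qp"  ["qp"]
46. n23.wid = true  [terminal]
47. n22.ok = false  [B.acc > 0]
48. n22.idx = 17  [B.acc * 2 + 17]
49. n17.tag = 29  [B₁.idx * -1 + 46]
50. n17.idx = -6  [B₀.idx - 22]
51. n24.wid = "qn"  [terminal]
52. n0.tag = 5  [len(a.wid) + 3]
53. n0.idx = 2  [S₁.tag + B.idx - 42]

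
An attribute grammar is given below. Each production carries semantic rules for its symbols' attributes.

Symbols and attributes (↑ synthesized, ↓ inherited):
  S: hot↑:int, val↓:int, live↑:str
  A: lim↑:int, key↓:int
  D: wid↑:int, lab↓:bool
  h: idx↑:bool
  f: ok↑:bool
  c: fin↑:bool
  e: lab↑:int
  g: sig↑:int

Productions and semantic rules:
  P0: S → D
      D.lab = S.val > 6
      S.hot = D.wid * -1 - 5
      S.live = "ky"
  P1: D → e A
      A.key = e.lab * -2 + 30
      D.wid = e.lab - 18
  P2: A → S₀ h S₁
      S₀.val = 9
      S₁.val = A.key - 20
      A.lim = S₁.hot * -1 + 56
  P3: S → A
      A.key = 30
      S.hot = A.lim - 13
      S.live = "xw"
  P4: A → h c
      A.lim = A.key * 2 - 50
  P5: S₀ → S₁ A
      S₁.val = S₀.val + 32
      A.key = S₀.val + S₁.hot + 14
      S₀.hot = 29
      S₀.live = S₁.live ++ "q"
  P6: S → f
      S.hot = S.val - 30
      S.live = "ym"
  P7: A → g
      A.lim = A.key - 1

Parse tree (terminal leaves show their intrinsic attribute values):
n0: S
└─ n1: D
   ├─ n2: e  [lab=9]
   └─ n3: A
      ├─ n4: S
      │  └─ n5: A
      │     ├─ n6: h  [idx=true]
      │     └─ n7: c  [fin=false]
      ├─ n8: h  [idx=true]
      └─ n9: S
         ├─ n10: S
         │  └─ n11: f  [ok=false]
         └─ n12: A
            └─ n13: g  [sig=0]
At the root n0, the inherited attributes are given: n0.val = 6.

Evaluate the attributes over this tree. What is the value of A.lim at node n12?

-1

1. n0.val = 6  [given at root]
2. n1.lab = false  [S.val > 6]
3. n2.lab = 9  [terminal]
4. n3.key = 12  [e.lab * -2 + 30]
5. n4.val = 9  [9]
6. n5.key = 30  [30]
7. n6.idx = true  [terminal]
8. n7.fin = false  [terminal]
9. n5.lim = 10  [A.key * 2 - 50]
10. n4.hot = -3  [A.lim - 13]
11. n4.live = "xw"  ["xw"]
12. n8.idx = true  [terminal]
13. n9.val = -8  [A.key - 20]
14. n10.val = 24  [S₀.val + 32]
15. n11.ok = false  [terminal]
16. n10.hot = -6  [S.val - 30]
17. n10.live = "ym"  ["ym"]
18. n12.key = 0  [S₀.val + S₁.hot + 14]
19. n13.sig = 0  [terminal]
20. n12.lim = -1  [A.key - 1]
21. n9.hot = 29  [29]
22. n9.live = "ymq"  [S₁.live ++ "q"]
23. n3.lim = 27  [S₁.hot * -1 + 56]
24. n1.wid = -9  [e.lab - 18]
25. n0.hot = 4  [D.wid * -1 - 5]
26. n0.live = "ky"  ["ky"]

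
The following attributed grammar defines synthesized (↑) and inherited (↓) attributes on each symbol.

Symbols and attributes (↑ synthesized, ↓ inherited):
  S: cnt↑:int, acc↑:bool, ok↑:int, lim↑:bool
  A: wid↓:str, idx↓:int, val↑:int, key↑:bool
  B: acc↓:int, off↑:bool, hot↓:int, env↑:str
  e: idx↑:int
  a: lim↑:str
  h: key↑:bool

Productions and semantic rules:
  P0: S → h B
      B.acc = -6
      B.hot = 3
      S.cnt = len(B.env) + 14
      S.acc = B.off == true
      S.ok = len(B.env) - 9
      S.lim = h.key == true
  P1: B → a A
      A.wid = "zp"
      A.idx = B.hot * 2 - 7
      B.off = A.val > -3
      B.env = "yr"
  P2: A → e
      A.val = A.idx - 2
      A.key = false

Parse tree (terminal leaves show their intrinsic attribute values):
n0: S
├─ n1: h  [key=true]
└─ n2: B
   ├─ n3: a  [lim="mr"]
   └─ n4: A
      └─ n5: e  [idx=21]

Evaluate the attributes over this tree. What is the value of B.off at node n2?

false

1. n1.key = true  [terminal]
2. n2.acc = -6  [-6]
3. n2.hot = 3  [3]
4. n3.lim = "mr"  [terminal]
5. n4.wid = "zp"  ["zp"]
6. n4.idx = -1  [B.hot * 2 - 7]
7. n5.idx = 21  [terminal]
8. n4.val = -3  [A.idx - 2]
9. n4.key = false  [false]
10. n2.off = false  [A.val > -3]
11. n2.env = "yr"  ["yr"]
12. n0.cnt = 16  [len(B.env) + 14]
13. n0.acc = false  [B.off == true]
14. n0.ok = -7  [len(B.env) - 9]
15. n0.lim = true  [h.key == true]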